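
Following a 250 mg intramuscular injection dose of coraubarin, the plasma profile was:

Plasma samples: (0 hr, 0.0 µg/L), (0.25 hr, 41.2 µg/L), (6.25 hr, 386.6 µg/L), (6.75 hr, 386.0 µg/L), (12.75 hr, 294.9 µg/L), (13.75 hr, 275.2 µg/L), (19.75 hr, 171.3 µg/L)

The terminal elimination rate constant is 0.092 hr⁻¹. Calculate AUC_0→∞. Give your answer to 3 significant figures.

Trapezoidal AUC_0→19.75:
  [0→0.25]: (0.0+41.2)/2 × 0.25 = 5.15
  [0.25→6.25]: (41.2+386.6)/2 × 6 = 1283.4
  [6.25→6.75]: (386.6+386.0)/2 × 0.5 = 193.15
  [6.75→12.75]: (386.0+294.9)/2 × 6 = 2042.7
  [12.75→13.75]: (294.9+275.2)/2 × 1 = 285.05
  [13.75→19.75]: (275.2+171.3)/2 × 6 = 1339.5
  Sum = 5148.95 µg/L·hr
Extrapolated tail: C_last / k_e = 171.3 / 0.092 = 1861.957
AUC_0→∞ = 5148.95 + 1861.957 = 7010.907 µg/L·hr

AUC = 7010 µg/L·hr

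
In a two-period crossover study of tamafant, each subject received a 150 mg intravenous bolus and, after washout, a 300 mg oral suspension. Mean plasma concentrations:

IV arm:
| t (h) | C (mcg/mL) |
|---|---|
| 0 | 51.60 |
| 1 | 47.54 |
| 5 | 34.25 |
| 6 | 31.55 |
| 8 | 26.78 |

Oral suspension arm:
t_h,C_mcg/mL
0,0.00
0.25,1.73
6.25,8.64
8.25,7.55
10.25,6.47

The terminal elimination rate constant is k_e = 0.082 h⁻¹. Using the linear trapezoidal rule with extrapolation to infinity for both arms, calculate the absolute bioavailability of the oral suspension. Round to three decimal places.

Trapezoidal AUC_0→8 (IV):
  [0→1]: (51.60+47.54)/2 × 1 = 49.57
  [1→5]: (47.54+34.25)/2 × 4 = 163.58
  [5→6]: (34.25+31.55)/2 × 1 = 32.9
  [6→8]: (31.55+26.78)/2 × 2 = 58.33
  Sum = 304.38 mcg/mL·h
IV tail: 26.78/0.082 = 326.585; AUC_iv,0→∞ = 304.38 + 326.585 = 630.965 mcg/mL·h
Trapezoidal AUC_0→10.25 (oral suspension):
  [0→0.25]: (0.00+1.73)/2 × 0.25 = 0.21625
  [0.25→6.25]: (1.73+8.64)/2 × 6 = 31.11
  [6.25→8.25]: (8.64+7.55)/2 × 2 = 16.19
  [8.25→10.25]: (7.55+6.47)/2 × 2 = 14.02
  Sum = 61.53625 mcg/mL·h
oral suspension tail: 6.47/0.082 = 78.902; AUC_ev,0→∞ = 61.53625 + 78.902 = 140.43825 mcg/mL·h
F = (AUC_ev/D_ev)/(AUC_iv/D_iv) = (140.43825/300)/(630.965/150) = 0.4681275/4.20643 = 0.1113

F = 0.111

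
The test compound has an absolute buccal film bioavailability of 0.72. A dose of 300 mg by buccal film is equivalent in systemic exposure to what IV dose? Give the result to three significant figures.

Systemic exposure from an extravascular dose = F × D_ev, so the equivalent IV dose is F × D_ev.
D_iv = F × D_ev = 0.72 × 300 = 216 mg

D_iv = 216 mg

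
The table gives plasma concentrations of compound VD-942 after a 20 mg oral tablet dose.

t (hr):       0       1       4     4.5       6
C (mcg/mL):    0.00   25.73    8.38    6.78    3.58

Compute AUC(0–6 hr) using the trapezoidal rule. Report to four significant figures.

AUC = 75.59 mcg/mL·hr

Trapezoidal AUC_0→6:
  [0→1]: (0.00+25.73)/2 × 1 = 12.865
  [1→4]: (25.73+8.38)/2 × 3 = 51.165
  [4→4.5]: (8.38+6.78)/2 × 0.5 = 3.79
  [4.5→6]: (6.78+3.58)/2 × 1.5 = 7.77
  Sum = 75.59 mcg/mL·hr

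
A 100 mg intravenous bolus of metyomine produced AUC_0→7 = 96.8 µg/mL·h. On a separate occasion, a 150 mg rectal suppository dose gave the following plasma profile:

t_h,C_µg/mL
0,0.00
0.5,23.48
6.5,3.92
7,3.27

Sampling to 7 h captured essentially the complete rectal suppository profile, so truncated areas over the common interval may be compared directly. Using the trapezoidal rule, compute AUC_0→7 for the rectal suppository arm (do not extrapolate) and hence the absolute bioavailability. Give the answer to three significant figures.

F = 0.619

Trapezoidal AUC_0→7 (rectal suppository):
  [0→0.5]: (0.00+23.48)/2 × 0.5 = 5.87
  [0.5→6.5]: (23.48+3.92)/2 × 6 = 82.2
  [6.5→7]: (3.92+3.27)/2 × 0.5 = 1.7975
  Sum = 89.8675 µg/mL·h
F = (AUC_ev/D_ev)/(AUC_iv/D_iv) = (89.8675/150)/(96.8/100) = 0.599117/0.968 = 0.6189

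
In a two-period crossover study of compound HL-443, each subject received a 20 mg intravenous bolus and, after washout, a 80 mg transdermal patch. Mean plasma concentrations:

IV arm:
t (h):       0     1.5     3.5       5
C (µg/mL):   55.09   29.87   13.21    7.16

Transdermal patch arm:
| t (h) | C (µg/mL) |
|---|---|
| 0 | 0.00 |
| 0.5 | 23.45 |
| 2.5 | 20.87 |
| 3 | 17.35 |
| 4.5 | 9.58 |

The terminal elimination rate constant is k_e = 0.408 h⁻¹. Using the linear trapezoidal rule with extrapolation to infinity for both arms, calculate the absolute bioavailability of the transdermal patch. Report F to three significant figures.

F = 0.185

Trapezoidal AUC_0→5 (IV):
  [0→1.5]: (55.09+29.87)/2 × 1.5 = 63.72
  [1.5→3.5]: (29.87+13.21)/2 × 2 = 43.08
  [3.5→5]: (13.21+7.16)/2 × 1.5 = 15.2775
  Sum = 122.0775 µg/mL·h
IV tail: 7.16/0.408 = 17.549; AUC_iv,0→∞ = 122.0775 + 17.549 = 139.6265 µg/mL·h
Trapezoidal AUC_0→4.5 (transdermal patch):
  [0→0.5]: (0.00+23.45)/2 × 0.5 = 5.8625
  [0.5→2.5]: (23.45+20.87)/2 × 2 = 44.32
  [2.5→3]: (20.87+17.35)/2 × 0.5 = 9.555
  [3→4.5]: (17.35+9.58)/2 × 1.5 = 20.1975
  Sum = 79.935 µg/mL·h
transdermal patch tail: 9.58/0.408 = 23.480; AUC_ev,0→∞ = 79.935 + 23.480 = 103.415 µg/mL·h
F = (AUC_ev/D_ev)/(AUC_iv/D_iv) = (103.415/80)/(139.6265/20) = 1.2926875/6.981325 = 0.1852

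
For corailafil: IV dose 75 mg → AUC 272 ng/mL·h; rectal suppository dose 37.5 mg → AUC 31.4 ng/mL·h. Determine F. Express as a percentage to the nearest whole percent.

F = 23%

F = (AUC_ev / D_ev) / (AUC_iv / D_iv)
  = (31.4/37.5) / (272/75)
  = 0.837333 / 3.62667 = 0.2309
  = 23.09%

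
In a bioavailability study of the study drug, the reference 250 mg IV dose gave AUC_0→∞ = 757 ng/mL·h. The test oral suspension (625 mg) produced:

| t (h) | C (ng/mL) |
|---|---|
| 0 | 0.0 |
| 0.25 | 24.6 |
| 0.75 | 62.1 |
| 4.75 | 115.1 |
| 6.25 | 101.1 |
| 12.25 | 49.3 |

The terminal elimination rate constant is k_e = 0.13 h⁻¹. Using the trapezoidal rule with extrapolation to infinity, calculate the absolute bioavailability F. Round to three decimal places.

Trapezoidal AUC_0→12.25 (oral suspension):
  [0→0.25]: (0.0+24.6)/2 × 0.25 = 3.075
  [0.25→0.75]: (24.6+62.1)/2 × 0.5 = 21.675
  [0.75→4.75]: (62.1+115.1)/2 × 4 = 354.4
  [4.75→6.25]: (115.1+101.1)/2 × 1.5 = 162.15
  [6.25→12.25]: (101.1+49.3)/2 × 6 = 451.2
  Sum = 992.5 ng/mL·h
Tail: C_last/k_e = 49.3/0.13 = 379.231
AUC_0→∞ (oral suspension) = 992.5 + 379.231 = 1371.731 ng/mL·h
F = (AUC_ev/D_ev)/(AUC_iv/D_iv) = (1371.731/625)/(757/250) = 2.1947696/3.028 = 0.7248

F = 0.725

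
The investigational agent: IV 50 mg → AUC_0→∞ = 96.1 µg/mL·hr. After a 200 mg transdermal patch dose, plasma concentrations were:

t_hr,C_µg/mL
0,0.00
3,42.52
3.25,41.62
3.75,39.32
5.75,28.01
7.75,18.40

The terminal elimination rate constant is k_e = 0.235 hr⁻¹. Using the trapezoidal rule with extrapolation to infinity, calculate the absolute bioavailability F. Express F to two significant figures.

Trapezoidal AUC_0→7.75 (transdermal patch):
  [0→3]: (0.00+42.52)/2 × 3 = 63.78
  [3→3.25]: (42.52+41.62)/2 × 0.25 = 10.5175
  [3.25→3.75]: (41.62+39.32)/2 × 0.5 = 20.235
  [3.75→5.75]: (39.32+28.01)/2 × 2 = 67.33
  [5.75→7.75]: (28.01+18.40)/2 × 2 = 46.41
  Sum = 208.2725 µg/mL·hr
Tail: C_last/k_e = 18.40/0.235 = 78.298
AUC_0→∞ (transdermal patch) = 208.2725 + 78.298 = 286.5705 µg/mL·hr
F = (AUC_ev/D_ev)/(AUC_iv/D_iv) = (286.5705/200)/(96.1/50) = 1.4328525/1.922 = 0.7455

F = 0.75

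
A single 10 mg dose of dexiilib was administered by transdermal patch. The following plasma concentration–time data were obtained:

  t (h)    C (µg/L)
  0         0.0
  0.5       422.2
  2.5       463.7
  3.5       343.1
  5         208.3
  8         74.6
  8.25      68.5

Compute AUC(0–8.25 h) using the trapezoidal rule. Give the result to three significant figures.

Trapezoidal AUC_0→8.25:
  [0→0.5]: (0.0+422.2)/2 × 0.5 = 105.55
  [0.5→2.5]: (422.2+463.7)/2 × 2 = 885.9
  [2.5→3.5]: (463.7+343.1)/2 × 1 = 403.4
  [3.5→5]: (343.1+208.3)/2 × 1.5 = 413.55
  [5→8]: (208.3+74.6)/2 × 3 = 424.35
  [8→8.25]: (74.6+68.5)/2 × 0.25 = 17.8875
  Sum = 2250.6375 µg/L·h

AUC = 2250 µg/L·h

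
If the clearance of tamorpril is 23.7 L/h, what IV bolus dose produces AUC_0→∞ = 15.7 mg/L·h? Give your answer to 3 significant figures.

Dose_iv = CL × AUC_0→∞
     = 23.7 × 15.7 = 372.09 mg

Dose = 372 mg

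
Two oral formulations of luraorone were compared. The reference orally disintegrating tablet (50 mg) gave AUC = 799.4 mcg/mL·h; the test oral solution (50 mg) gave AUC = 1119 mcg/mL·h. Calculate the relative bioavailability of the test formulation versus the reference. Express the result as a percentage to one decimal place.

F_rel = 140.0%

F_rel = (AUC_test/D_test) / (AUC_ref/D_ref)
      = (1119/50) / (799.4/50)
      = 22.38 / 15.988 = 1.3998 = 139.98%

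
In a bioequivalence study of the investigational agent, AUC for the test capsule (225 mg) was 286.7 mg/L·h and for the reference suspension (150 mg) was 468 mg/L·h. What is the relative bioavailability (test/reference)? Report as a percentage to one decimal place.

F_rel = (AUC_test/D_test) / (AUC_ref/D_ref)
      = (286.7/225) / (468/150)
      = 1.27422 / 3.12 = 0.4084 = 40.84%

F_rel = 40.8%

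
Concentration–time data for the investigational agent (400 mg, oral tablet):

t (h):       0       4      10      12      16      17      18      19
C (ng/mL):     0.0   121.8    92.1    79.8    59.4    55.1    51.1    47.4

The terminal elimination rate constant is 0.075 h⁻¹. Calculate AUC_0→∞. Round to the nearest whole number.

AUC = 2127 ng/mL·h

Trapezoidal AUC_0→19:
  [0→4]: (0.0+121.8)/2 × 4 = 243.6
  [4→10]: (121.8+92.1)/2 × 6 = 641.7
  [10→12]: (92.1+79.8)/2 × 2 = 171.9
  [12→16]: (79.8+59.4)/2 × 4 = 278.4
  [16→17]: (59.4+55.1)/2 × 1 = 57.25
  [17→18]: (55.1+51.1)/2 × 1 = 53.1
  [18→19]: (51.1+47.4)/2 × 1 = 49.25
  Sum = 1495.2 ng/mL·h
Extrapolated tail: C_last / k_e = 47.4 / 0.075 = 632.000
AUC_0→∞ = 1495.2 + 632.000 = 2127.2 ng/mL·h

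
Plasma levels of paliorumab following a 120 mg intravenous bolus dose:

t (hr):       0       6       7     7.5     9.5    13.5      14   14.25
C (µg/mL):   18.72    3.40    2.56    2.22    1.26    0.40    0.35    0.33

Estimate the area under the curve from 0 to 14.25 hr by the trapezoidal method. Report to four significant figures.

AUC = 77.61 µg/mL·hr

Trapezoidal AUC_0→14.25:
  [0→6]: (18.72+3.40)/2 × 6 = 66.36
  [6→7]: (3.40+2.56)/2 × 1 = 2.98
  [7→7.5]: (2.56+2.22)/2 × 0.5 = 1.195
  [7.5→9.5]: (2.22+1.26)/2 × 2 = 3.48
  [9.5→13.5]: (1.26+0.40)/2 × 4 = 3.32
  [13.5→14]: (0.40+0.35)/2 × 0.5 = 0.1875
  [14→14.25]: (0.35+0.33)/2 × 0.25 = 0.085
  Sum = 77.6075 µg/mL·hr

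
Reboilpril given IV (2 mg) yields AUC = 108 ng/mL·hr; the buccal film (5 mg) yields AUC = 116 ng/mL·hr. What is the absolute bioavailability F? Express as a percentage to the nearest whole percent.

F = (AUC_ev / D_ev) / (AUC_iv / D_iv)
  = (116/5) / (108/2)
  = 23.2 / 54 = 0.4296
  = 42.96%

F = 43%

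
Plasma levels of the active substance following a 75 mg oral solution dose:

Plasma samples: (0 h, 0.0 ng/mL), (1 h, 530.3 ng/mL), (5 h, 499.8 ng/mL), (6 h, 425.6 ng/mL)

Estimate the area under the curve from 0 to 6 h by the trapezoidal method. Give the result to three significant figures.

AUC = 2790 ng/mL·h

Trapezoidal AUC_0→6:
  [0→1]: (0.0+530.3)/2 × 1 = 265.15
  [1→5]: (530.3+499.8)/2 × 4 = 2060.2
  [5→6]: (499.8+425.6)/2 × 1 = 462.7
  Sum = 2788.05 ng/mL·h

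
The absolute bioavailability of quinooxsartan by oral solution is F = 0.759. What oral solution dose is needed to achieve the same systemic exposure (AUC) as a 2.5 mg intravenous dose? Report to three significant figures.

For equal systemic exposure: F × D_ev = D_iv
D_ev = D_iv / F = 2.5 / 0.759 = 3.29381 mg

D_oral = 3.29 mg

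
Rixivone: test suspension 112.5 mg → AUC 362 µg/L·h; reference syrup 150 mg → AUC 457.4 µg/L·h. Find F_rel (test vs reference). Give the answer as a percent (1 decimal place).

F_rel = (AUC_test/D_test) / (AUC_ref/D_ref)
      = (362/112.5) / (457.4/150)
      = 3.21778 / 3.04933 = 1.0552 = 105.52%

F_rel = 105.5%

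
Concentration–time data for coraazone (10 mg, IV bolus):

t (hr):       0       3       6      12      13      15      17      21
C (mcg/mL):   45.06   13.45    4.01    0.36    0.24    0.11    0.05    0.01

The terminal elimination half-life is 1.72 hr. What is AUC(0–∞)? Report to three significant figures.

Trapezoidal AUC_0→21:
  [0→3]: (45.06+13.45)/2 × 3 = 87.765
  [3→6]: (13.45+4.01)/2 × 3 = 26.19
  [6→12]: (4.01+0.36)/2 × 6 = 13.11
  [12→13]: (0.36+0.24)/2 × 1 = 0.3
  [13→15]: (0.24+0.11)/2 × 2 = 0.35
  [15→17]: (0.11+0.05)/2 × 2 = 0.16
  [17→21]: (0.05+0.01)/2 × 4 = 0.12
  Sum = 127.995 mcg/mL·hr
k_e = ln2 / t½ = 0.693147 / 1.72 = 0.4030 hr^-1
Extrapolated tail: C_last / k_e = 0.01 / 0.403 = 0.025
AUC_0→∞ = 127.995 + 0.025 = 128.02 mcg/mL·hr

AUC = 128 mcg/mL·hr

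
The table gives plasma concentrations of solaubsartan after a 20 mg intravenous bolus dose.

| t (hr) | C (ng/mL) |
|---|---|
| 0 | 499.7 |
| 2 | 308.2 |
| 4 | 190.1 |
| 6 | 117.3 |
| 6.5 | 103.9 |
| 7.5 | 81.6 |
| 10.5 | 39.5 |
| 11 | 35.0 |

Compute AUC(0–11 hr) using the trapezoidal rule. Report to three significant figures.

AUC = 1960 ng/mL·hr

Trapezoidal AUC_0→11:
  [0→2]: (499.7+308.2)/2 × 2 = 807.9
  [2→4]: (308.2+190.1)/2 × 2 = 498.3
  [4→6]: (190.1+117.3)/2 × 2 = 307.4
  [6→6.5]: (117.3+103.9)/2 × 0.5 = 55.3
  [6.5→7.5]: (103.9+81.6)/2 × 1 = 92.75
  [7.5→10.5]: (81.6+39.5)/2 × 3 = 181.65
  [10.5→11]: (39.5+35.0)/2 × 0.5 = 18.625
  Sum = 1961.925 ng/mL·hr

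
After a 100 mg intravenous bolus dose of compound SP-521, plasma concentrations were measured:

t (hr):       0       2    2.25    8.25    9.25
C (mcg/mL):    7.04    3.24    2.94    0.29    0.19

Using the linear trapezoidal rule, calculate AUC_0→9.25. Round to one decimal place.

Trapezoidal AUC_0→9.25:
  [0→2]: (7.04+3.24)/2 × 2 = 10.28
  [2→2.25]: (3.24+2.94)/2 × 0.25 = 0.7725
  [2.25→8.25]: (2.94+0.29)/2 × 6 = 9.69
  [8.25→9.25]: (0.29+0.19)/2 × 1 = 0.24
  Sum = 20.9825 mcg/mL·hr

AUC = 21.0 mcg/mL·hr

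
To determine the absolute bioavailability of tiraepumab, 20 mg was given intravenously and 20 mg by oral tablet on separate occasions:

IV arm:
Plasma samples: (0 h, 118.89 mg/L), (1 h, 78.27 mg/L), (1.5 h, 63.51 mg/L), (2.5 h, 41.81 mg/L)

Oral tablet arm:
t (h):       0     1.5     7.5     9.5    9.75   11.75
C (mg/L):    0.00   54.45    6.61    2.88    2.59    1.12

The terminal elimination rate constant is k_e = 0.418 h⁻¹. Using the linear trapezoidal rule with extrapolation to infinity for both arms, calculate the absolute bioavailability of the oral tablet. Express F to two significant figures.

F = 0.84

Trapezoidal AUC_0→2.5 (IV):
  [0→1]: (118.89+78.27)/2 × 1 = 98.58
  [1→1.5]: (78.27+63.51)/2 × 0.5 = 35.445
  [1.5→2.5]: (63.51+41.81)/2 × 1 = 52.66
  Sum = 186.685 mg/L·h
IV tail: 41.81/0.418 = 100.024; AUC_iv,0→∞ = 186.685 + 100.024 = 286.709 mg/L·h
Trapezoidal AUC_0→11.75 (oral tablet):
  [0→1.5]: (0.00+54.45)/2 × 1.5 = 40.8375
  [1.5→7.5]: (54.45+6.61)/2 × 6 = 183.18
  [7.5→9.5]: (6.61+2.88)/2 × 2 = 9.49
  [9.5→9.75]: (2.88+2.59)/2 × 0.25 = 0.68375
  [9.75→11.75]: (2.59+1.12)/2 × 2 = 3.71
  Sum = 237.90125 mg/L·h
oral tablet tail: 1.12/0.418 = 2.679; AUC_ev,0→∞ = 237.90125 + 2.679 = 240.58025 mg/L·h
F = (AUC_ev/D_ev)/(AUC_iv/D_iv) = (240.58025/20)/(286.709/20) = 12.029/14.33545 = 0.8391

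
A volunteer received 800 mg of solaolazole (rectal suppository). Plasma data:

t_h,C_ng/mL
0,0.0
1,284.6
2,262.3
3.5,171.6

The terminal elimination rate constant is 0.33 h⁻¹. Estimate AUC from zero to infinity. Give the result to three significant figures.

AUC = 1260 ng/mL·h

Trapezoidal AUC_0→3.5:
  [0→1]: (0.0+284.6)/2 × 1 = 142.3
  [1→2]: (284.6+262.3)/2 × 1 = 273.45
  [2→3.5]: (262.3+171.6)/2 × 1.5 = 325.425
  Sum = 741.175 ng/mL·h
Extrapolated tail: C_last / k_e = 171.6 / 0.33 = 520.000
AUC_0→∞ = 741.175 + 520.000 = 1261.175 ng/mL·h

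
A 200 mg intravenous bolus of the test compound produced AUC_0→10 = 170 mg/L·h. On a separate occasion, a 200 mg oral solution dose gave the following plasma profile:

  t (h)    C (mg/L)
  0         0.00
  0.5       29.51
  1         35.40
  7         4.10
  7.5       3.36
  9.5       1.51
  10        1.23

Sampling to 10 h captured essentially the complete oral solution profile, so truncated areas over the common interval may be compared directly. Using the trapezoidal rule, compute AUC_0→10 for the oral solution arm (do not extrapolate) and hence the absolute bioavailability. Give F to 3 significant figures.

F = 0.880

Trapezoidal AUC_0→10 (oral solution):
  [0→0.5]: (0.00+29.51)/2 × 0.5 = 7.3775
  [0.5→1]: (29.51+35.40)/2 × 0.5 = 16.2275
  [1→7]: (35.40+4.10)/2 × 6 = 118.5
  [7→7.5]: (4.10+3.36)/2 × 0.5 = 1.865
  [7.5→9.5]: (3.36+1.51)/2 × 2 = 4.87
  [9.5→10]: (1.51+1.23)/2 × 0.5 = 0.685
  Sum = 149.525 mg/L·h
F = (AUC_ev/D_ev)/(AUC_iv/D_iv) = (149.525/200)/(170/200) = 0.747625/0.85 = 0.8796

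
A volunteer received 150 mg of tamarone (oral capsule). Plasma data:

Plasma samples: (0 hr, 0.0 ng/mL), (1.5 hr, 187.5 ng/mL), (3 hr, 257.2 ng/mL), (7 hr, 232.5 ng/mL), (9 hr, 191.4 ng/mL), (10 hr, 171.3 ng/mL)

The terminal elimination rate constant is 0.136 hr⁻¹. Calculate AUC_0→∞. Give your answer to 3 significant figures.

Trapezoidal AUC_0→10:
  [0→1.5]: (0.0+187.5)/2 × 1.5 = 140.625
  [1.5→3]: (187.5+257.2)/2 × 1.5 = 333.525
  [3→7]: (257.2+232.5)/2 × 4 = 979.4
  [7→9]: (232.5+191.4)/2 × 2 = 423.9
  [9→10]: (191.4+171.3)/2 × 1 = 181.35
  Sum = 2058.8 ng/mL·hr
Extrapolated tail: C_last / k_e = 171.3 / 0.136 = 1259.559
AUC_0→∞ = 2058.8 + 1259.559 = 3318.359 ng/mL·hr

AUC = 3320 ng/mL·hr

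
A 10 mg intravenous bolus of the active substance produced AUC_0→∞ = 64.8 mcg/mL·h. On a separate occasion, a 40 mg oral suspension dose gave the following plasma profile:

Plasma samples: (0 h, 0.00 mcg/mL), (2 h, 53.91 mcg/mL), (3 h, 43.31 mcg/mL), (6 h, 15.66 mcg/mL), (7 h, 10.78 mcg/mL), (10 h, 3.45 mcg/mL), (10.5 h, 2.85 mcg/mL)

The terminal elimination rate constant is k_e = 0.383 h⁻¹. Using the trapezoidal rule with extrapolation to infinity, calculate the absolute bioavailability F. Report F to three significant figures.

F = 0.905

Trapezoidal AUC_0→10.5 (oral suspension):
  [0→2]: (0.00+53.91)/2 × 2 = 53.91
  [2→3]: (53.91+43.31)/2 × 1 = 48.61
  [3→6]: (43.31+15.66)/2 × 3 = 88.455
  [6→7]: (15.66+10.78)/2 × 1 = 13.22
  [7→10]: (10.78+3.45)/2 × 3 = 21.345
  [10→10.5]: (3.45+2.85)/2 × 0.5 = 1.575
  Sum = 227.115 mcg/mL·h
Tail: C_last/k_e = 2.85/0.383 = 7.441
AUC_0→∞ (oral suspension) = 227.115 + 7.441 = 234.556 mcg/mL·h
F = (AUC_ev/D_ev)/(AUC_iv/D_iv) = (234.556/40)/(64.8/10) = 5.8639/6.48 = 0.9049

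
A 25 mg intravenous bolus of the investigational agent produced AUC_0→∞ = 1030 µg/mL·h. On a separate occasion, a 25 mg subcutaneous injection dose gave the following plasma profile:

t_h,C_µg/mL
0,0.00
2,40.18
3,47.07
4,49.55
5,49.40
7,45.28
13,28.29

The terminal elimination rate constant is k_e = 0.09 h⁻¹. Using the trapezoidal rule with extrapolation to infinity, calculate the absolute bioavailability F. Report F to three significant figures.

F = 0.788

Trapezoidal AUC_0→13 (subcutaneous injection):
  [0→2]: (0.00+40.18)/2 × 2 = 40.18
  [2→3]: (40.18+47.07)/2 × 1 = 43.625
  [3→4]: (47.07+49.55)/2 × 1 = 48.31
  [4→5]: (49.55+49.40)/2 × 1 = 49.475
  [5→7]: (49.40+45.28)/2 × 2 = 94.68
  [7→13]: (45.28+28.29)/2 × 6 = 220.71
  Sum = 496.98 µg/mL·h
Tail: C_last/k_e = 28.29/0.09 = 314.333
AUC_0→∞ (subcutaneous injection) = 496.98 + 314.333 = 811.313 µg/mL·h
F = (AUC_ev/D_ev)/(AUC_iv/D_iv) = (811.313/25)/(1030/25) = 32.45252/41.2 = 0.7877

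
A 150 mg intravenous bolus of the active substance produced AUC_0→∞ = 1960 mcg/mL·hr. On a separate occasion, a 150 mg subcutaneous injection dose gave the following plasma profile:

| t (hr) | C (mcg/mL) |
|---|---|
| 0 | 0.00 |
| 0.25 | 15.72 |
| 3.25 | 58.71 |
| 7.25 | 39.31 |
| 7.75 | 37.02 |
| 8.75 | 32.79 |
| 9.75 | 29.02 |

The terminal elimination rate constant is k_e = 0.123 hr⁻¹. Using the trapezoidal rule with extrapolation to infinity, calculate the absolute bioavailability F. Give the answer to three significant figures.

F = 0.322

Trapezoidal AUC_0→9.75 (subcutaneous injection):
  [0→0.25]: (0.00+15.72)/2 × 0.25 = 1.965
  [0.25→3.25]: (15.72+58.71)/2 × 3 = 111.645
  [3.25→7.25]: (58.71+39.31)/2 × 4 = 196.04
  [7.25→7.75]: (39.31+37.02)/2 × 0.5 = 19.0825
  [7.75→8.75]: (37.02+32.79)/2 × 1 = 34.905
  [8.75→9.75]: (32.79+29.02)/2 × 1 = 30.905
  Sum = 394.5425 mcg/mL·hr
Tail: C_last/k_e = 29.02/0.123 = 235.935
AUC_0→∞ (subcutaneous injection) = 394.5425 + 235.935 = 630.4775 mcg/mL·hr
F = (AUC_ev/D_ev)/(AUC_iv/D_iv) = (630.4775/150)/(1960/150) = 4.20318/13.0667 = 0.3217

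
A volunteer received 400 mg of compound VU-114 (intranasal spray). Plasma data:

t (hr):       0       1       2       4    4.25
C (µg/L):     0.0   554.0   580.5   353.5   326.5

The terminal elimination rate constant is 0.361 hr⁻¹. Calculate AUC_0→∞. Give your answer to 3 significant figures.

AUC = 2770 µg/L·hr

Trapezoidal AUC_0→4.25:
  [0→1]: (0.0+554.0)/2 × 1 = 277.0
  [1→2]: (554.0+580.5)/2 × 1 = 567.25
  [2→4]: (580.5+353.5)/2 × 2 = 934.0
  [4→4.25]: (353.5+326.5)/2 × 0.25 = 85.0
  Sum = 1863.25 µg/L·hr
Extrapolated tail: C_last / k_e = 326.5 / 0.361 = 904.432
AUC_0→∞ = 1863.25 + 904.432 = 2767.682 µg/L·hr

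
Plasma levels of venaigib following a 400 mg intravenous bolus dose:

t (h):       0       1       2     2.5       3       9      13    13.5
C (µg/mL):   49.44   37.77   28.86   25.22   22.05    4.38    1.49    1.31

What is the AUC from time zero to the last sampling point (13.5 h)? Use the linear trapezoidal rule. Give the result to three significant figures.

AUC = 194 µg/mL·h

Trapezoidal AUC_0→13.5:
  [0→1]: (49.44+37.77)/2 × 1 = 43.605
  [1→2]: (37.77+28.86)/2 × 1 = 33.315
  [2→2.5]: (28.86+25.22)/2 × 0.5 = 13.52
  [2.5→3]: (25.22+22.05)/2 × 0.5 = 11.8175
  [3→9]: (22.05+4.38)/2 × 6 = 79.29
  [9→13]: (4.38+1.49)/2 × 4 = 11.74
  [13→13.5]: (1.49+1.31)/2 × 0.5 = 0.7
  Sum = 193.9875 µg/mL·h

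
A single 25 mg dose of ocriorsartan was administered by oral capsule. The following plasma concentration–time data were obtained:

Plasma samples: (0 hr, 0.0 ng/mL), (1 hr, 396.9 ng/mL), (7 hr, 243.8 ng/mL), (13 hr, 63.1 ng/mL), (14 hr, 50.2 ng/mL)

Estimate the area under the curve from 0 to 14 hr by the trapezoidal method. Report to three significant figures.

Trapezoidal AUC_0→14:
  [0→1]: (0.0+396.9)/2 × 1 = 198.45
  [1→7]: (396.9+243.8)/2 × 6 = 1922.1
  [7→13]: (243.8+63.1)/2 × 6 = 920.7
  [13→14]: (63.1+50.2)/2 × 1 = 56.65
  Sum = 3097.9 ng/mL·hr

AUC = 3100 ng/mL·hr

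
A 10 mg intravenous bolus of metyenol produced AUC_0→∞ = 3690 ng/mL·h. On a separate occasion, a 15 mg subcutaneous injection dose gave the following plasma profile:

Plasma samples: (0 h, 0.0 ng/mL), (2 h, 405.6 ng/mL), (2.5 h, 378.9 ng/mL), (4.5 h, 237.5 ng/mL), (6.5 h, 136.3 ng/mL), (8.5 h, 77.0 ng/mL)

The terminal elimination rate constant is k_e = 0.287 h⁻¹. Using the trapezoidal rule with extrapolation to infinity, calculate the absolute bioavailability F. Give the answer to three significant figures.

Trapezoidal AUC_0→8.5 (subcutaneous injection):
  [0→2]: (0.0+405.6)/2 × 2 = 405.6
  [2→2.5]: (405.6+378.9)/2 × 0.5 = 196.125
  [2.5→4.5]: (378.9+237.5)/2 × 2 = 616.4
  [4.5→6.5]: (237.5+136.3)/2 × 2 = 373.8
  [6.5→8.5]: (136.3+77.0)/2 × 2 = 213.3
  Sum = 1805.225 ng/mL·h
Tail: C_last/k_e = 77.0/0.287 = 268.293
AUC_0→∞ (subcutaneous injection) = 1805.225 + 268.293 = 2073.518 ng/mL·h
F = (AUC_ev/D_ev)/(AUC_iv/D_iv) = (2073.518/15)/(3690/10) = 138.235/369 = 0.3746

F = 0.375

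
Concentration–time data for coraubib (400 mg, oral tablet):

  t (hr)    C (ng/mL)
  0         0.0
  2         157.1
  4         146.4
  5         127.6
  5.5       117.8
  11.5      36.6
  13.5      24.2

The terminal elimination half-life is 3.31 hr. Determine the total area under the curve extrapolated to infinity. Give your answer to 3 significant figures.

AUC = 1300 ng/mL·hr

Trapezoidal AUC_0→13.5:
  [0→2]: (0.0+157.1)/2 × 2 = 157.1
  [2→4]: (157.1+146.4)/2 × 2 = 303.5
  [4→5]: (146.4+127.6)/2 × 1 = 137.0
  [5→5.5]: (127.6+117.8)/2 × 0.5 = 61.35
  [5.5→11.5]: (117.8+36.6)/2 × 6 = 463.2
  [11.5→13.5]: (36.6+24.2)/2 × 2 = 60.8
  Sum = 1182.95 ng/mL·hr
k_e = ln2 / t½ = 0.693147 / 3.31 = 0.2094 hr^-1
Extrapolated tail: C_last / k_e = 24.2 / 0.2094 = 115.568
AUC_0→∞ = 1182.95 + 115.568 = 1298.518 ng/mL·hr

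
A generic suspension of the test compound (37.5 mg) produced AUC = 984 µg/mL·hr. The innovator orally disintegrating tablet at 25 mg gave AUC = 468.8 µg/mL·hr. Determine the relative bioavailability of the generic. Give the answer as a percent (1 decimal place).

F_rel = 139.9%

F_rel = (AUC_test/D_test) / (AUC_ref/D_ref)
      = (984/37.5) / (468.8/25)
      = 26.24 / 18.752 = 1.3993 = 139.93%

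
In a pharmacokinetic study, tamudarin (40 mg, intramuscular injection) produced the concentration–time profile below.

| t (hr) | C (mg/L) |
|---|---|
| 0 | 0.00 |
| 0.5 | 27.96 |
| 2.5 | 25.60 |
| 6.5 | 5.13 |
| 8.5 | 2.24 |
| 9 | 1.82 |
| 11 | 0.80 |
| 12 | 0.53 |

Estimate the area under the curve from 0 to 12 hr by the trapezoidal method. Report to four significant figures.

AUC = 133.7 mg/L·hr

Trapezoidal AUC_0→12:
  [0→0.5]: (0.00+27.96)/2 × 0.5 = 6.99
  [0.5→2.5]: (27.96+25.60)/2 × 2 = 53.56
  [2.5→6.5]: (25.60+5.13)/2 × 4 = 61.46
  [6.5→8.5]: (5.13+2.24)/2 × 2 = 7.37
  [8.5→9]: (2.24+1.82)/2 × 0.5 = 1.015
  [9→11]: (1.82+0.80)/2 × 2 = 2.62
  [11→12]: (0.80+0.53)/2 × 1 = 0.665
  Sum = 133.68 mg/L·hr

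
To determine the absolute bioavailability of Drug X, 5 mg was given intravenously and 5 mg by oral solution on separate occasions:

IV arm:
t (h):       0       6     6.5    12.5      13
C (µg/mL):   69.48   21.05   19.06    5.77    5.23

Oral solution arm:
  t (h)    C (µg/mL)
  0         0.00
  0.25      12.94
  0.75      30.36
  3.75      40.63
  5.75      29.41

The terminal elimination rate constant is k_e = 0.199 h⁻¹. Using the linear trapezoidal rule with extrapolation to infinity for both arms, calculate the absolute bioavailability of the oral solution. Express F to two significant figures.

Trapezoidal AUC_0→13 (IV):
  [0→6]: (69.48+21.05)/2 × 6 = 271.59
  [6→6.5]: (21.05+19.06)/2 × 0.5 = 10.0275
  [6.5→12.5]: (19.06+5.77)/2 × 6 = 74.49
  [12.5→13]: (5.77+5.23)/2 × 0.5 = 2.75
  Sum = 358.8575 µg/mL·h
IV tail: 5.23/0.199 = 26.281; AUC_iv,0→∞ = 358.8575 + 26.281 = 385.1385 µg/mL·h
Trapezoidal AUC_0→5.75 (oral solution):
  [0→0.25]: (0.00+12.94)/2 × 0.25 = 1.6175
  [0.25→0.75]: (12.94+30.36)/2 × 0.5 = 10.825
  [0.75→3.75]: (30.36+40.63)/2 × 3 = 106.485
  [3.75→5.75]: (40.63+29.41)/2 × 2 = 70.04
  Sum = 188.9675 µg/mL·h
oral solution tail: 29.41/0.199 = 147.789; AUC_ev,0→∞ = 188.9675 + 147.789 = 336.7565 µg/mL·h
F = (AUC_ev/D_ev)/(AUC_iv/D_iv) = (336.7565/5)/(385.1385/5) = 67.3513/77.0277 = 0.8744

F = 0.87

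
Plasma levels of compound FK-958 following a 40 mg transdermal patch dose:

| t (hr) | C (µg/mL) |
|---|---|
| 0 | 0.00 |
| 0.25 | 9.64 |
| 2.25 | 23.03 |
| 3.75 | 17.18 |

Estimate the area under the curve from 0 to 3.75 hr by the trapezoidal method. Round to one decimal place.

AUC = 64.0 µg/mL·hr

Trapezoidal AUC_0→3.75:
  [0→0.25]: (0.00+9.64)/2 × 0.25 = 1.205
  [0.25→2.25]: (9.64+23.03)/2 × 2 = 32.67
  [2.25→3.75]: (23.03+17.18)/2 × 1.5 = 30.1575
  Sum = 64.0325 µg/mL·hr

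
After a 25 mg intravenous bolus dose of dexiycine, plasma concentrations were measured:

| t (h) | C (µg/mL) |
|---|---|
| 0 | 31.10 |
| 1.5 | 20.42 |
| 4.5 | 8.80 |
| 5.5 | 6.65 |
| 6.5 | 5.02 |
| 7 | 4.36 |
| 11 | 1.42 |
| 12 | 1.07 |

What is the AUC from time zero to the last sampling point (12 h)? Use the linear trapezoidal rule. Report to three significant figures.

Trapezoidal AUC_0→12:
  [0→1.5]: (31.10+20.42)/2 × 1.5 = 38.64
  [1.5→4.5]: (20.42+8.80)/2 × 3 = 43.83
  [4.5→5.5]: (8.80+6.65)/2 × 1 = 7.725
  [5.5→6.5]: (6.65+5.02)/2 × 1 = 5.835
  [6.5→7]: (5.02+4.36)/2 × 0.5 = 2.345
  [7→11]: (4.36+1.42)/2 × 4 = 11.56
  [11→12]: (1.42+1.07)/2 × 1 = 1.245
  Sum = 111.18 µg/mL·h

AUC = 111 µg/mL·h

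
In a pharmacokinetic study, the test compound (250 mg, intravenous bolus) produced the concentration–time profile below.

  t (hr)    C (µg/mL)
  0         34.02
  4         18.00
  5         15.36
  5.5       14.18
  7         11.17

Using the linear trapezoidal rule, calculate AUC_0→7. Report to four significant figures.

AUC = 147.1 µg/mL·hr

Trapezoidal AUC_0→7:
  [0→4]: (34.02+18.00)/2 × 4 = 104.04
  [4→5]: (18.00+15.36)/2 × 1 = 16.68
  [5→5.5]: (15.36+14.18)/2 × 0.5 = 7.385
  [5.5→7]: (14.18+11.17)/2 × 1.5 = 19.0125
  Sum = 147.1175 µg/mL·hr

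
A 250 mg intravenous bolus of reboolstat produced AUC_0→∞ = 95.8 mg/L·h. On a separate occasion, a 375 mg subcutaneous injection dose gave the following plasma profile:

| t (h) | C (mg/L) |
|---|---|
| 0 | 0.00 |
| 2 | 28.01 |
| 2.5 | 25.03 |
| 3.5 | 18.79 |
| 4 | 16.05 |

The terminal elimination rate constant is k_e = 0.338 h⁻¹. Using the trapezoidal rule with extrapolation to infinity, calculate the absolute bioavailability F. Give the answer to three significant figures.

Trapezoidal AUC_0→4 (subcutaneous injection):
  [0→2]: (0.00+28.01)/2 × 2 = 28.01
  [2→2.5]: (28.01+25.03)/2 × 0.5 = 13.26
  [2.5→3.5]: (25.03+18.79)/2 × 1 = 21.91
  [3.5→4]: (18.79+16.05)/2 × 0.5 = 8.71
  Sum = 71.89 mg/L·h
Tail: C_last/k_e = 16.05/0.338 = 47.485
AUC_0→∞ (subcutaneous injection) = 71.89 + 47.485 = 119.375 mg/L·h
F = (AUC_ev/D_ev)/(AUC_iv/D_iv) = (119.375/375)/(95.8/250) = 0.318333/0.3832 = 0.8307

F = 0.831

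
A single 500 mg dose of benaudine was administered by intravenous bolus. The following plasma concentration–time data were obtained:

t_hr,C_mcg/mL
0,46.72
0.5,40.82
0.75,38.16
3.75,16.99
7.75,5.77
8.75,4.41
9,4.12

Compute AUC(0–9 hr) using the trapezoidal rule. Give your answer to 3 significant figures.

Trapezoidal AUC_0→9:
  [0→0.5]: (46.72+40.82)/2 × 0.5 = 21.885
  [0.5→0.75]: (40.82+38.16)/2 × 0.25 = 9.8725
  [0.75→3.75]: (38.16+16.99)/2 × 3 = 82.725
  [3.75→7.75]: (16.99+5.77)/2 × 4 = 45.52
  [7.75→8.75]: (5.77+4.41)/2 × 1 = 5.09
  [8.75→9]: (4.41+4.12)/2 × 0.25 = 1.06625
  Sum = 166.15875 mcg/mL·hr

AUC = 166 mcg/mL·hr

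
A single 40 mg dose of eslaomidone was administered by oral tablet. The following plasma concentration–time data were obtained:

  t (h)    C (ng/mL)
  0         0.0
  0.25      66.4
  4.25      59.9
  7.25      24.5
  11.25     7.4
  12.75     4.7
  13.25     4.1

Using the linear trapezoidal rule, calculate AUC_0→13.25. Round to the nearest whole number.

AUC = 463 ng/mL·h

Trapezoidal AUC_0→13.25:
  [0→0.25]: (0.0+66.4)/2 × 0.25 = 8.3
  [0.25→4.25]: (66.4+59.9)/2 × 4 = 252.6
  [4.25→7.25]: (59.9+24.5)/2 × 3 = 126.6
  [7.25→11.25]: (24.5+7.4)/2 × 4 = 63.8
  [11.25→12.75]: (7.4+4.7)/2 × 1.5 = 9.075
  [12.75→13.25]: (4.7+4.1)/2 × 0.5 = 2.2
  Sum = 462.575 ng/mL·h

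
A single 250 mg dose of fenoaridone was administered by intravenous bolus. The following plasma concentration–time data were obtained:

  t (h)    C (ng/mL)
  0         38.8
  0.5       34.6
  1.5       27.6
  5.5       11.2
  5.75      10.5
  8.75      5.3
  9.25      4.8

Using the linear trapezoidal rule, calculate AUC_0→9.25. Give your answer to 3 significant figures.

AUC = 156 ng/mL·h

Trapezoidal AUC_0→9.25:
  [0→0.5]: (38.8+34.6)/2 × 0.5 = 18.35
  [0.5→1.5]: (34.6+27.6)/2 × 1 = 31.1
  [1.5→5.5]: (27.6+11.2)/2 × 4 = 77.6
  [5.5→5.75]: (11.2+10.5)/2 × 0.25 = 2.7125
  [5.75→8.75]: (10.5+5.3)/2 × 3 = 23.7
  [8.75→9.25]: (5.3+4.8)/2 × 0.5 = 2.525
  Sum = 155.9875 ng/mL·h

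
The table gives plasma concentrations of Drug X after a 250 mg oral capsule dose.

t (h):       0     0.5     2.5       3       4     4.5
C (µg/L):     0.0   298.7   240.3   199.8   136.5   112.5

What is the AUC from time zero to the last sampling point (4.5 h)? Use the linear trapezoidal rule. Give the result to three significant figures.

Trapezoidal AUC_0→4.5:
  [0→0.5]: (0.0+298.7)/2 × 0.5 = 74.675
  [0.5→2.5]: (298.7+240.3)/2 × 2 = 539.0
  [2.5→3]: (240.3+199.8)/2 × 0.5 = 110.025
  [3→4]: (199.8+136.5)/2 × 1 = 168.15
  [4→4.5]: (136.5+112.5)/2 × 0.5 = 62.25
  Sum = 954.1 µg/L·h

AUC = 954 µg/L·h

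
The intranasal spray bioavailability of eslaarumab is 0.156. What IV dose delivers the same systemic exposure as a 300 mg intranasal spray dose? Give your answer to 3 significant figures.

Systemic exposure from an extravascular dose = F × D_ev, so the equivalent IV dose is F × D_ev.
D_iv = F × D_ev = 0.156 × 300 = 46.8 mg

D_iv = 46.8 mg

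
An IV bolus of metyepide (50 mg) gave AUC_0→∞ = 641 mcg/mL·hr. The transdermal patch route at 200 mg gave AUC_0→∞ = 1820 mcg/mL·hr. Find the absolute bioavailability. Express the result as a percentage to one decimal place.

F = (AUC_ev / D_ev) / (AUC_iv / D_iv)
  = (1820/200) / (641/50)
  = 9.1 / 12.82 = 0.7098
  = 70.98%

F = 71.0%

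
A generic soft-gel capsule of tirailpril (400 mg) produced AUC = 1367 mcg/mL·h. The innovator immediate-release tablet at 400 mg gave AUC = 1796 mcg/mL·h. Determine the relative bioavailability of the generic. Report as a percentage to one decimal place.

F_rel = 76.1%

F_rel = (AUC_test/D_test) / (AUC_ref/D_ref)
      = (1367/400) / (1796/400)
      = 3.4175 / 4.49 = 0.7611 = 76.11%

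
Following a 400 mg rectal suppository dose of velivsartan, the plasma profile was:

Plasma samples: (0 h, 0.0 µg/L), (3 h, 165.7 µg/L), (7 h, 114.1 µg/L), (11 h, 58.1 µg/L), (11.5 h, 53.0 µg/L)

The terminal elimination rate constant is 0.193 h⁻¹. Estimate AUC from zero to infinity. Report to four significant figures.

Trapezoidal AUC_0→11.5:
  [0→3]: (0.0+165.7)/2 × 3 = 248.55
  [3→7]: (165.7+114.1)/2 × 4 = 559.6
  [7→11]: (114.1+58.1)/2 × 4 = 344.4
  [11→11.5]: (58.1+53.0)/2 × 0.5 = 27.775
  Sum = 1180.325 µg/L·h
Extrapolated tail: C_last / k_e = 53.0 / 0.193 = 274.611
AUC_0→∞ = 1180.325 + 274.611 = 1454.936 µg/L·h

AUC = 1455 µg/L·h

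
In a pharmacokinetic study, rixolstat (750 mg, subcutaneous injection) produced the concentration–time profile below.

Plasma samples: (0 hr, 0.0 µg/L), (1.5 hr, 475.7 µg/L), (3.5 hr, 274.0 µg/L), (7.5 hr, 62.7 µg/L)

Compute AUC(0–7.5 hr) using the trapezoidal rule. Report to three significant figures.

Trapezoidal AUC_0→7.5:
  [0→1.5]: (0.0+475.7)/2 × 1.5 = 356.775
  [1.5→3.5]: (475.7+274.0)/2 × 2 = 749.7
  [3.5→7.5]: (274.0+62.7)/2 × 4 = 673.4
  Sum = 1779.875 µg/L·hr

AUC = 1780 µg/L·hr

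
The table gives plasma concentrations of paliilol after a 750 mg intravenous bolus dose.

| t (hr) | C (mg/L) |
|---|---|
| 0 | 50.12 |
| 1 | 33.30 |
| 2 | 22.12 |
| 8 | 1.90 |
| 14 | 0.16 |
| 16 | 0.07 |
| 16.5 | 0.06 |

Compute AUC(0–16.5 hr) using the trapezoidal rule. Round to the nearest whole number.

Trapezoidal AUC_0→16.5:
  [0→1]: (50.12+33.30)/2 × 1 = 41.71
  [1→2]: (33.30+22.12)/2 × 1 = 27.71
  [2→8]: (22.12+1.90)/2 × 6 = 72.06
  [8→14]: (1.90+0.16)/2 × 6 = 6.18
  [14→16]: (0.16+0.07)/2 × 2 = 0.23
  [16→16.5]: (0.07+0.06)/2 × 0.5 = 0.0325
  Sum = 147.9225 mg/L·hr

AUC = 148 mg/L·hr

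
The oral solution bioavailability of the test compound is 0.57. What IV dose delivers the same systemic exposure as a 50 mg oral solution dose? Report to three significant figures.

D_iv = 28.5 mg

Systemic exposure from an extravascular dose = F × D_ev, so the equivalent IV dose is F × D_ev.
D_iv = F × D_ev = 0.57 × 50 = 28.5 mg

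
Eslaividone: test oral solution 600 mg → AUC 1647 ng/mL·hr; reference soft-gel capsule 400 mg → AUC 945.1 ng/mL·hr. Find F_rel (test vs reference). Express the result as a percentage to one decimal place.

F_rel = (AUC_test/D_test) / (AUC_ref/D_ref)
      = (1647/600) / (945.1/400)
      = 2.745 / 2.36275 = 1.1618 = 116.18%

F_rel = 116.2%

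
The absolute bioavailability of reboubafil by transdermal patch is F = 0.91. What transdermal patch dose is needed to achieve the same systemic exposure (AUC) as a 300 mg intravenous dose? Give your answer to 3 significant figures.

For equal systemic exposure: F × D_ev = D_iv
D_ev = D_iv / F = 300 / 0.91 = 329.67 mg

D_transdermal = 330 mg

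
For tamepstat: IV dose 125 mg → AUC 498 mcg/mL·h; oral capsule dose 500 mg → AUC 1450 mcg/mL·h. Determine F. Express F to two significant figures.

F = 0.73

F = (AUC_ev / D_ev) / (AUC_iv / D_iv)
  = (1450/500) / (498/125)
  = 2.9 / 3.984 = 0.7279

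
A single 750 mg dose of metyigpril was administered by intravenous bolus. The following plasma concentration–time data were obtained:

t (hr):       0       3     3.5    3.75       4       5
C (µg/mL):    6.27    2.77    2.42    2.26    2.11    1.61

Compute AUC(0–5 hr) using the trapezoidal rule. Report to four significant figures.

Trapezoidal AUC_0→5:
  [0→3]: (6.27+2.77)/2 × 3 = 13.56
  [3→3.5]: (2.77+2.42)/2 × 0.5 = 1.2975
  [3.5→3.75]: (2.42+2.26)/2 × 0.25 = 0.585
  [3.75→4]: (2.26+2.11)/2 × 0.25 = 0.54625
  [4→5]: (2.11+1.61)/2 × 1 = 1.86
  Sum = 17.84875 µg/mL·hr

AUC = 17.85 µg/mL·hr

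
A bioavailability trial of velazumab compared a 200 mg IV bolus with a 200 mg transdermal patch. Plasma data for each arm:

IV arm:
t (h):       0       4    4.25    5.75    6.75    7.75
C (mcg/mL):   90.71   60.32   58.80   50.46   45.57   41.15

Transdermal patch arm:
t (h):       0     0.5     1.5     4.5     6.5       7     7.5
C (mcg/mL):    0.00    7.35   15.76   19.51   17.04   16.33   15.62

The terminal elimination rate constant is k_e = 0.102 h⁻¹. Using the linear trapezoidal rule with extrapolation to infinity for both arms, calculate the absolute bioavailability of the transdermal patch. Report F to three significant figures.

F = 0.305

Trapezoidal AUC_0→7.75 (IV):
  [0→4]: (90.71+60.32)/2 × 4 = 302.06
  [4→4.25]: (60.32+58.80)/2 × 0.25 = 14.89
  [4.25→5.75]: (58.80+50.46)/2 × 1.5 = 81.945
  [5.75→6.75]: (50.46+45.57)/2 × 1 = 48.015
  [6.75→7.75]: (45.57+41.15)/2 × 1 = 43.36
  Sum = 490.27 mcg/mL·h
IV tail: 41.15/0.102 = 403.431; AUC_iv,0→∞ = 490.27 + 403.431 = 893.701 mcg/mL·h
Trapezoidal AUC_0→7.5 (transdermal patch):
  [0→0.5]: (0.00+7.35)/2 × 0.5 = 1.8375
  [0.5→1.5]: (7.35+15.76)/2 × 1 = 11.555
  [1.5→4.5]: (15.76+19.51)/2 × 3 = 52.905
  [4.5→6.5]: (19.51+17.04)/2 × 2 = 36.55
  [6.5→7]: (17.04+16.33)/2 × 0.5 = 8.3425
  [7→7.5]: (16.33+15.62)/2 × 0.5 = 7.9875
  Sum = 119.1775 mcg/mL·h
transdermal patch tail: 15.62/0.102 = 153.137; AUC_ev,0→∞ = 119.1775 + 153.137 = 272.3145 mcg/mL·h
F = (AUC_ev/D_ev)/(AUC_iv/D_iv) = (272.3145/200)/(893.701/200) = 1.3615725/4.468505 = 0.3047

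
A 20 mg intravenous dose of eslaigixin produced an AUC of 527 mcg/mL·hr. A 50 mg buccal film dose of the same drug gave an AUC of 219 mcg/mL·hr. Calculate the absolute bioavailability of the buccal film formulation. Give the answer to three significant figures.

F = (AUC_ev / D_ev) / (AUC_iv / D_iv)
  = (219/50) / (527/20)
  = 4.38 / 26.35 = 0.1662

F = 0.166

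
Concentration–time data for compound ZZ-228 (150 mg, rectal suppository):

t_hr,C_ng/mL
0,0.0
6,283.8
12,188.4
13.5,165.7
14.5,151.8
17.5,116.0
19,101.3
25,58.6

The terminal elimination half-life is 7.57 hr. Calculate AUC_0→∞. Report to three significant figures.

Trapezoidal AUC_0→25:
  [0→6]: (0.0+283.8)/2 × 6 = 851.4
  [6→12]: (283.8+188.4)/2 × 6 = 1416.6
  [12→13.5]: (188.4+165.7)/2 × 1.5 = 265.575
  [13.5→14.5]: (165.7+151.8)/2 × 1 = 158.75
  [14.5→17.5]: (151.8+116.0)/2 × 3 = 401.7
  [17.5→19]: (116.0+101.3)/2 × 1.5 = 162.975
  [19→25]: (101.3+58.6)/2 × 6 = 479.7
  Sum = 3736.7 ng/mL·hr
k_e = ln2 / t½ = 0.693147 / 7.57 = 0.0916 hr^-1
Extrapolated tail: C_last / k_e = 58.6 / 0.0916 = 639.738
AUC_0→∞ = 3736.7 + 639.738 = 4376.438 ng/mL·hr

AUC = 4380 ng/mL·hr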